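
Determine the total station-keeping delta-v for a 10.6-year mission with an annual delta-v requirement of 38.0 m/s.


dV = rate * years = 38.0 * 10.6
dV = 402.8000 m/s

402.8000 m/s


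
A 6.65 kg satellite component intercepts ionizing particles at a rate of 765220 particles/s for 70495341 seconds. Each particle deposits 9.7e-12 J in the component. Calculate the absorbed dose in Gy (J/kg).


Total energy deposited = rate * time * E_per
  = 765220 * 70495341 * 9.7e-12 = 523.2611 J
Dose = E_total / mass = 523.2611 / 6.65
Dose = 78.6859 Gy

78.6859 Gy


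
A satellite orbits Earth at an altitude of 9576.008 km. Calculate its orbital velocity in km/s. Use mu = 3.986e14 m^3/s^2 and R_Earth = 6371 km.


r = R_E + alt = 6371.0 + 9576.008 = 15947.0080 km = 1.5947008e+07 m
v = sqrt(mu/r) = sqrt(3.986e14 / 1.5947008e+07) = 4999.5284 m/s = 4.9995 km/s

4.9995 km/s


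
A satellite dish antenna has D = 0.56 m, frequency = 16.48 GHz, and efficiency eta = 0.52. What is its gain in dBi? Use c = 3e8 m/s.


lambda = c/f = 3e8 / 1.648e+10 = 0.01820388 m
G = eta*(pi*D/lambda)^2 = 0.52*(pi*0.56/0.01820388)^2
G = 4856.8093 (linear)
G = 10*log10(4856.8093) = 36.8635 dBi

36.8635 dBi


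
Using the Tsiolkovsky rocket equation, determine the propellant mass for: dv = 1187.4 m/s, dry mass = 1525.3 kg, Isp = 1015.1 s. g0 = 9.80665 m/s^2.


ve = Isp * g0 = 1015.1 * 9.80665 = 9954.730415 m/s
mass ratio = exp(dv/ve) = exp(1187.4/9954.730415) = 1.12668532
m_prop = m_dry * (mr - 1) = 1525.3 * (1.12668532 - 1)
m_prop = 193.2331 kg

193.2331 kg


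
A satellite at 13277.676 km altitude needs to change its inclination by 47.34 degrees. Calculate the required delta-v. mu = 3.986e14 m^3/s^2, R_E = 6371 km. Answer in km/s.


r = 19648.6760 km = 1.9648676e+07 m
V = sqrt(mu/r) = 4504.0375 m/s
di = 47.34 deg = 0.8262389 rad
dV = 2*V*sin(di/2) = 2*4504.0375*sin(0.4131194)
dV = 3616.4564 m/s = 3.6165 km/s

3.6165 km/s


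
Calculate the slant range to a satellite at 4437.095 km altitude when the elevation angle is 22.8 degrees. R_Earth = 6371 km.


h = 4437.095 km, el = 22.8 deg
d = -R_E*sin(el) + sqrt((R_E*sin(el))^2 + 2*R_E*h + h^2)
d = -6371.0000*sin(0.3979351) + sqrt((6371.0000*0.3875156)^2 + 2*6371.0000*4437.095 + 4437.095^2)
d = 6604.2058 km

6604.2058 km


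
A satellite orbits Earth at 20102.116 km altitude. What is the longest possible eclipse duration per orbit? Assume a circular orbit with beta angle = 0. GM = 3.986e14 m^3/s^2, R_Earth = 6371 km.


r = 26473.1160 km
T = 714.4430 min
Eclipse fraction = arcsin(R_E/r)/pi = arcsin(6371.0000/26473.1160)/pi
= arcsin(0.2406592)/pi = 0.07736363
Eclipse duration = 0.07736363 * 714.4430 = 55.2719 min

55.2719 minutes


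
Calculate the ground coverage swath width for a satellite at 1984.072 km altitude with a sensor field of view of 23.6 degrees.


FOV = 23.6 deg = 0.4118977 rad
swath = 2 * alt * tan(FOV/2) = 2 * 1984.072 * tan(0.2059489)
swath = 2 * 1984.072 * 0.2089109
swath = 828.9885 km

828.9885 km


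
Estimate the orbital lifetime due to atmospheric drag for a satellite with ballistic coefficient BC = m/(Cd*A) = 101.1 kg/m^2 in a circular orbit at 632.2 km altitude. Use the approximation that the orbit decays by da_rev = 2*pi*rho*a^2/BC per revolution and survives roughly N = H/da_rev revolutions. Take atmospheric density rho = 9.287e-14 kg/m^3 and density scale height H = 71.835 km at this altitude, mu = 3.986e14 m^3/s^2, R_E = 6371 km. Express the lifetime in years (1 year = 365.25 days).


a = R_E + alt = 7003.2000 km = 7.0032e+06 m
da_rev = 2*pi*rho*a^2/BC = 2*pi*9.287e-14*(7.0032e+06)^2/101.1 = 0.283072198 m per revolution
N = H/da_rev = 71835.0000 m / 0.283072198 m = 253769.1817 revolutions
P = 2*pi*sqrt(a^3/mu) = 5832.5170 s
lifetime = N*P = 253769.1817 * 5832.5170 = 1.4801131e+09 s = 17130.9383 days
years = 17130.9383 / 365.25 = 46.9020 years

46.9020 years


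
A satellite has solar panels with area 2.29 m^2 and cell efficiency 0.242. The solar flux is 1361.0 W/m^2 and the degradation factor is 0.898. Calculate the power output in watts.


P = area * eta * S * degradation
P = 2.29 * 0.242 * 1361.0 * 0.898
P = 677.3066 W

677.3066 W


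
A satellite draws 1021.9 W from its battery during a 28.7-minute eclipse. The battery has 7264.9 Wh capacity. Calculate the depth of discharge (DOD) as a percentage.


E_used = P * t / 60 = 1021.9 * 28.7 / 60 = 488.8088 Wh
DOD = E_used / E_total * 100 = 488.8088 / 7264.9 * 100
DOD = 6.7284 %

6.7284 %


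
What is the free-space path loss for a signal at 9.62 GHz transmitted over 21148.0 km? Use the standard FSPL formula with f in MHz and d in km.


f = 9.62 GHz = 9620.0000 MHz
d = 21148.0 km
FSPL = 32.44 + 20*log10(9620.0000) + 20*log10(21148.0)
FSPL = 32.44 + 79.6635 + 86.5054
FSPL = 198.6089 dB

198.6089 dB


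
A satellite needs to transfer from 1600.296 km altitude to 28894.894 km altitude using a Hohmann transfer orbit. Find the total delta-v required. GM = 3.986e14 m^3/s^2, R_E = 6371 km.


r1 = 7971.2960 km = 7.971296e+06 m
r2 = 35265.8940 km = 3.5265894e+07 m
dv1 = sqrt(mu/r1)*(sqrt(2*r2/(r1+r2)) - 1) = 1960.2865 m/s
dv2 = sqrt(mu/r2)*(1 - sqrt(2*r1/(r1+r2))) = 1320.4846 m/s
total dv = |dv1| + |dv2| = 1960.2865 + 1320.4846 = 3280.7711 m/s = 3.2808 km/s

3.2808 km/s


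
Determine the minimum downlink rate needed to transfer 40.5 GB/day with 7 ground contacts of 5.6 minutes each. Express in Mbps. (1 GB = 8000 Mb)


total contact time = 7 * 5.6 * 60 = 2352.0000 s
data = 40.5 GB = 324000.0000 Mb
rate = 324000.0000 / 2352.0000 = 137.7551 Mbps

137.7551 Mbps


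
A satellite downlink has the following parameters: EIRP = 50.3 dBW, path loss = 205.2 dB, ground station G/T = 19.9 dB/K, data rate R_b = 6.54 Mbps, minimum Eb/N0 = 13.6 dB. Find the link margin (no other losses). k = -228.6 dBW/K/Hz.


C/N0 = EIRP - FSPL + G/T - k = 50.3 - 205.2 + 19.9 - (-228.6)
C/N0 = 93.6000 dB-Hz
R_b = 6.54 Mbps = 6.54e+06 bps -> 10*log10(R_b) = 68.1558 dB-Hz
Eb/N0 = C/N0 - 10*log10(R_b) = 93.6000 - 68.1558 = 25.4442 dB
Margin = Eb/N0 - Eb/N0_req = 25.4442 - 13.6 = 11.8442 dB (link closes)

11.8442 dB


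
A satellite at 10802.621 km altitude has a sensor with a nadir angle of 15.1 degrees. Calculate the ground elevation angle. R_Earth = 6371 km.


r = R_E + alt = 17173.6210 km
Law of sines in the satellite / Earth-center / ground-point triangle:
  sin(nadir)/R_E = sin(90 + el)/r  =>  cos(el) = (r/R_E)*sin(nadir)
cos(el) = (17173.6210 / 6371.0000) * sin(15.1 deg) = 0.702214
el = arccos(0.702214) = 45.3951 deg
(Earth-central angle = 90 - nadir - el = 29.5049 deg)

45.3951 degrees


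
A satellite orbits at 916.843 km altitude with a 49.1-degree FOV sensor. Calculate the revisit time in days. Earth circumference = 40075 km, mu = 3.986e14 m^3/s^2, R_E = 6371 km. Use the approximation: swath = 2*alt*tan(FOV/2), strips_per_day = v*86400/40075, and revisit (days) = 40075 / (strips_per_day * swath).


swath = 2*916.843*tan(0.4284783) = 837.5922 km
v = sqrt(mu/r) = 7395.5273 m/s = 7.3955 km/s
strips/day = v*86400/40075 = 7.3955*86400/40075 = 15.9444
coverage/day = strips * swath = 15.9444 * 837.5922 = 13354.9404 km
revisit = 40075 / 13354.9404 = 3.0008 days

3.0008 days


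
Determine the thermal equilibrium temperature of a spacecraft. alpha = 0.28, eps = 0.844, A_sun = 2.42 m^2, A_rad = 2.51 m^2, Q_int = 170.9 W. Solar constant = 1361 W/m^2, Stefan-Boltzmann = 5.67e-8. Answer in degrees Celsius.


Numerator = alpha*S*A_sun + Q_int = 0.28*1361*2.42 + 170.9 = 1093.1136 W
Denominator = eps*sigma*A_rad = 0.844*5.67e-8*2.51 = 1.2011555e-07 W/K^4
T^4 = 9.1005171e+09 K^4
T = 308.8634 K = 35.7134 C

35.7134 degrees Celsius


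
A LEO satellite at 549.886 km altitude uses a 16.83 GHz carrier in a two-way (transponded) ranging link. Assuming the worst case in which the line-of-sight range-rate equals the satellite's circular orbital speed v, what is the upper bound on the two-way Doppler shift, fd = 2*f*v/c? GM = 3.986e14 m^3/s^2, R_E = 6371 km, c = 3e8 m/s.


r = 6.920886e+06 m
v = sqrt(mu/r) = 7589.0567 m/s (worst-case radial velocity)
f = 16.83 GHz = 1.683e+10 Hz
fd = 2*f*v/c = 2*1.683e+10*7589.0567/3.0e+08
fd = 851492.1652 Hz

851492.1652 Hz


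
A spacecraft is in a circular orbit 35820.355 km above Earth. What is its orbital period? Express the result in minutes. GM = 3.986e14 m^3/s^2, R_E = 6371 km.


r = 42191.3550 km = 4.2191355e+07 m
T = 2*pi*sqrt(r^3/mu) = 2*pi*sqrt(7.5105271e+22 / 3.986e14)
T = 86247.4833 s = 1437.4581 min

1437.4581 minutes


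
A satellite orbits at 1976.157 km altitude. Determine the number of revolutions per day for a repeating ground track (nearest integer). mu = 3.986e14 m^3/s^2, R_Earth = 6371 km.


r = 8.347157e+06 m
T = 2*pi*sqrt(r^3/mu) = 7589.6036 s = 126.4934 min
revs/day = 1440 / 126.4934 = 11.3840
Rounded: 11 revolutions per day

11 revolutions per day


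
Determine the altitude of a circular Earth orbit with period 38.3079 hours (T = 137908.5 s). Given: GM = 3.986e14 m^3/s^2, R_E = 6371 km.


T = 137908.5 s
r = (mu*T^2/(4*pi^2))^(1/3) = (3.986e14 * 137908.5^2 / (4*pi^2))^(1/3)
r = 5.7692569e+07 m = 57692.5687 km
alt = r - R_E = 57692.5687 - 6371 = 51321.5687 km

51321.5687 km


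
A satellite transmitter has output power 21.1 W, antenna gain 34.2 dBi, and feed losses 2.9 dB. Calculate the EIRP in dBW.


Pt = 21.1 W = 13.2428 dBW
EIRP = Pt_dBW + Gt - losses = 13.2428 + 34.2 - 2.9 = 44.5428 dBW

44.5428 dBW


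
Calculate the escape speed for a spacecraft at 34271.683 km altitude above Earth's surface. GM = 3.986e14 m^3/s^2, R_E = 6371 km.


r = 6371.0 + 34271.683 = 40642.6830 km = 4.0642683e+07 m
v_esc = sqrt(2*mu/r) = sqrt(2*3.986e14 / 4.0642683e+07)
v_esc = 4428.8652 m/s = 4.4289 km/s

4.4289 km/s


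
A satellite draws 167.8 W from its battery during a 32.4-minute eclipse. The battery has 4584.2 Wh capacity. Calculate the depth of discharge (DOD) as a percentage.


E_used = P * t / 60 = 167.8 * 32.4 / 60 = 90.6120 Wh
DOD = E_used / E_total * 100 = 90.6120 / 4584.2 * 100
DOD = 1.9766 %

1.9766 %


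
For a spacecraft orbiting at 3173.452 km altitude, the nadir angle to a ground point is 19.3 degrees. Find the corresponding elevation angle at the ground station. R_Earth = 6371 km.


r = R_E + alt = 9544.4520 km
Law of sines in the satellite / Earth-center / ground-point triangle:
  sin(nadir)/R_E = sin(90 + el)/r  =>  cos(el) = (r/R_E)*sin(nadir)
cos(el) = (9544.4520 / 6371.0000) * sin(19.3 deg) = 0.4951466
el = arccos(0.4951466) = 60.3206 deg
(Earth-central angle = 90 - nadir - el = 10.3794 deg)

60.3206 degrees


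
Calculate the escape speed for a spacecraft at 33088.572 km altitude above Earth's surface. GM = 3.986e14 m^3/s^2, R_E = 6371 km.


r = 6371.0 + 33088.572 = 39459.5720 km = 3.9459572e+07 m
v_esc = sqrt(2*mu/r) = sqrt(2*3.986e14 / 3.9459572e+07)
v_esc = 4494.7699 m/s = 4.4948 km/s

4.4948 km/s


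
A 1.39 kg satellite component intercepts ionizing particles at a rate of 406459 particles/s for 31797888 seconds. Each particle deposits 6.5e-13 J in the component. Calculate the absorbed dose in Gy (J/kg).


Total energy deposited = rate * time * E_per
  = 406459 * 31797888 * 6.5e-13 = 8.4009 J
Dose = E_total / mass = 8.4009 / 1.39
Dose = 6.0438 Gy

6.0438 Gy


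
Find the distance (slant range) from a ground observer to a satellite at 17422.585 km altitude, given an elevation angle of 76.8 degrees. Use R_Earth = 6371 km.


h = 17422.585 km, el = 76.8 deg
d = -R_E*sin(el) + sqrt((R_E*sin(el))^2 + 2*R_E*h + h^2)
d = -6371.0000*sin(1.3404) + sqrt((6371.0000*0.9735789)^2 + 2*6371.0000*17422.585 + 17422.585^2)
d = 17546.3957 km

17546.3957 km


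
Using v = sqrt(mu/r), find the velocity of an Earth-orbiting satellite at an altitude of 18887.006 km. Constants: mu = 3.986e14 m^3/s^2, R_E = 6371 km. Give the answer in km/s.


r = R_E + alt = 6371.0 + 18887.006 = 25258.0060 km = 2.5258006e+07 m
v = sqrt(mu/r) = sqrt(3.986e14 / 2.5258006e+07) = 3972.5477 m/s = 3.9725 km/s

3.9725 km/s


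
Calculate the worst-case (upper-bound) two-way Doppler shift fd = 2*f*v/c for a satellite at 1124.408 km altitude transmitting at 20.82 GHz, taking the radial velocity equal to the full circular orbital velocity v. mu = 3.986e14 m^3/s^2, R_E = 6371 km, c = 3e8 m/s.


r = 7.495408e+06 m
v = sqrt(mu/r) = 7292.4088 m/s (worst-case radial velocity)
f = 20.82 GHz = 2.082e+10 Hz
fd = 2*f*v/c = 2*2.082e+10*7292.4088/3.0e+08
fd = 1.0121863e+06 Hz

1.0122e+06 Hz


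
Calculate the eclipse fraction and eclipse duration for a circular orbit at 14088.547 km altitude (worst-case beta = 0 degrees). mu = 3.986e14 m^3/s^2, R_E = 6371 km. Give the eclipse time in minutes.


r = 20459.5470 km
T = 485.4047 min
Eclipse fraction = arcsin(R_E/r)/pi = arcsin(6371.0000/20459.5470)/pi
= arcsin(0.311395)/pi = 0.1007962
Eclipse duration = 0.1007962 * 485.4047 = 48.9270 min

48.9270 minutes


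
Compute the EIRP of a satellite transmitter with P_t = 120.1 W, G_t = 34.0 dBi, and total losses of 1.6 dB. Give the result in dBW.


Pt = 120.1 W = 20.7954 dBW
EIRP = Pt_dBW + Gt - losses = 20.7954 + 34.0 - 1.6 = 53.1954 dBW

53.1954 dBW


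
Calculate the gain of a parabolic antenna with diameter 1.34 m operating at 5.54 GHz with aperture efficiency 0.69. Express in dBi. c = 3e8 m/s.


lambda = c/f = 3e8 / 5.54e+09 = 0.05415162 m
G = eta*(pi*D/lambda)^2 = 0.69*(pi*1.34/0.05415162)^2
G = 4169.9942 (linear)
G = 10*log10(4169.9942) = 36.2014 dBi

36.2014 dBi


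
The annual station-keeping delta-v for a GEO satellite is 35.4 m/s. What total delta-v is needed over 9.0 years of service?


dV = rate * years = 35.4 * 9.0
dV = 318.6000 m/s

318.6000 m/s


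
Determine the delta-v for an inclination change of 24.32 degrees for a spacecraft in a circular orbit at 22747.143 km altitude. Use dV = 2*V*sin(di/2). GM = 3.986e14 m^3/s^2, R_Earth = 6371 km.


r = 29118.1430 km = 2.9118143e+07 m
V = sqrt(mu/r) = 3699.8729 m/s
di = 24.32 deg = 0.4244641 rad
dV = 2*V*sin(di/2) = 2*3699.8729*sin(0.212232)
dV = 1558.7001 m/s = 1.5587 km/s

1.5587 km/s


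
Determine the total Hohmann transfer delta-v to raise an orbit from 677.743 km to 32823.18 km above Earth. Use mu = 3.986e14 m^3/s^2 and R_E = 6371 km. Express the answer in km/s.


r1 = 7048.7430 km = 7.048743e+06 m
r2 = 39194.1800 km = 3.919418e+07 m
dv1 = sqrt(mu/r1)*(sqrt(2*r2/(r1+r2)) - 1) = 2270.8371 m/s
dv2 = sqrt(mu/r2)*(1 - sqrt(2*r1/(r1+r2))) = 1428.2406 m/s
total dv = |dv1| + |dv2| = 2270.8371 + 1428.2406 = 3699.0777 m/s = 3.6991 km/s

3.6991 km/s


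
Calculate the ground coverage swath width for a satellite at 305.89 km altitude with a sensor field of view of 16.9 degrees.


FOV = 16.9 deg = 0.2949606 rad
swath = 2 * alt * tan(FOV/2) = 2 * 305.89 * tan(0.1474803)
swath = 2 * 305.89 * 0.148559
swath = 90.8854 km

90.8854 km


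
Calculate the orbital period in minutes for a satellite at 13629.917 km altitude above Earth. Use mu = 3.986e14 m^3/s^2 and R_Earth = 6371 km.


r = 20000.9170 km = 2.0000917e+07 m
T = 2*pi*sqrt(r^3/mu) = 2*pi*sqrt(8.0011005e+21 / 3.986e14)
T = 28150.4980 s = 469.1750 min

469.1750 minutes


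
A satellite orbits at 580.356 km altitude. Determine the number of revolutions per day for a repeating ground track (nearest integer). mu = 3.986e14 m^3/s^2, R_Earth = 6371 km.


r = 6.951356e+06 m
T = 2*pi*sqrt(r^3/mu) = 5767.8707 s = 96.1312 min
revs/day = 1440 / 96.1312 = 14.9795
Rounded: 15 revolutions per day

15 revolutions per day


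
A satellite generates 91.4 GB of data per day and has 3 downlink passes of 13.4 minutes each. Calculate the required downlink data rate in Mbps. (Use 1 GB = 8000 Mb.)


total contact time = 3 * 13.4 * 60 = 2412.0000 s
data = 91.4 GB = 731200.0000 Mb
rate = 731200.0000 / 2412.0000 = 303.1509 Mbps

303.1509 Mbps


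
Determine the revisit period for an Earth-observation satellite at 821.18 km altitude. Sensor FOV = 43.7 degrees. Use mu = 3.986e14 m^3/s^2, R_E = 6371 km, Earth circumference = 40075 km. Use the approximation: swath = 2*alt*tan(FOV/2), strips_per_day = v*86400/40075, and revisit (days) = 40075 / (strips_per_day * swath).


swath = 2*821.18*tan(0.3813544) = 658.5602 km
v = sqrt(mu/r) = 7444.5487 m/s = 7.4445 km/s
strips/day = v*86400/40075 = 7.4445*86400/40075 = 16.0501
coverage/day = strips * swath = 16.0501 * 658.5602 = 10569.9780 km
revisit = 40075 / 10569.9780 = 3.7914 days

3.7914 days


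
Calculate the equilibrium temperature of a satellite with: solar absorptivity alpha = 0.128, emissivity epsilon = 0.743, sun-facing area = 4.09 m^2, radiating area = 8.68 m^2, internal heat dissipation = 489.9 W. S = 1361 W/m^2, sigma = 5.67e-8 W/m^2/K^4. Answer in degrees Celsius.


Numerator = alpha*S*A_sun + Q_int = 0.128*1361*4.09 + 489.9 = 1202.4107 W
Denominator = eps*sigma*A_rad = 0.743*5.67e-8*8.68 = 3.6567191e-07 W/K^4
T^4 = 3.2882228e+09 K^4
T = 239.4640 K = -33.6860 C

-33.6860 degrees Celsius


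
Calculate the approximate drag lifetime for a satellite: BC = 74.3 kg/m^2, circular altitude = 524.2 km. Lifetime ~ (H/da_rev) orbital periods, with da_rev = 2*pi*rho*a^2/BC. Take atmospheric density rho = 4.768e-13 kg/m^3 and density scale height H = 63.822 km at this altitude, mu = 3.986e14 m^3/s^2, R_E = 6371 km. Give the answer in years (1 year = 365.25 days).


a = R_E + alt = 6895.2000 km = 6.8952e+06 m
da_rev = 2*pi*rho*a^2/BC = 2*pi*4.768e-13*(6.8952e+06)^2/74.3 = 1.916995 m per revolution
N = H/da_rev = 63822.0000 m / 1.916995 m = 33292.7273 revolutions
P = 2*pi*sqrt(a^3/mu) = 5698.1191 s
lifetime = N*P = 33292.7273 * 5698.1191 = 1.8970593e+08 s = 2195.6704 days
years = 2195.6704 / 365.25 = 6.0114 years

6.0114 years


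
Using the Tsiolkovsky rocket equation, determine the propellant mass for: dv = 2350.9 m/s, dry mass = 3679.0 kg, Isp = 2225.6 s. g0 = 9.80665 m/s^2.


ve = Isp * g0 = 2225.6 * 9.80665 = 21825.680240 m/s
mass ratio = exp(dv/ve) = exp(2350.9/21825.680240) = 1.11372758
m_prop = m_dry * (mr - 1) = 3679.0 * (1.11372758 - 1)
m_prop = 418.4037 kg

418.4037 kg


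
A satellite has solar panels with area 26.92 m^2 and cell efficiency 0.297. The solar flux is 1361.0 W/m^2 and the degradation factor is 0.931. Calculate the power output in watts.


P = area * eta * S * degradation
P = 26.92 * 0.297 * 1361.0 * 0.931
P = 10130.6966 W

10130.6966 W


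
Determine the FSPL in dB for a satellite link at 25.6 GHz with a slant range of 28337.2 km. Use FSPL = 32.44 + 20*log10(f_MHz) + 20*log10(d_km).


f = 25.6 GHz = 25600.0000 MHz
d = 28337.2 km
FSPL = 32.44 + 20*log10(25600.0000) + 20*log10(28337.2)
FSPL = 32.44 + 88.1648 + 89.0471
FSPL = 209.6519 dB

209.6519 dB


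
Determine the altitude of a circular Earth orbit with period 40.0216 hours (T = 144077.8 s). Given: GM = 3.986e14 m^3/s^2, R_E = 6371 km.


T = 144077.8 s
r = (mu*T^2/(4*pi^2))^(1/3) = (3.986e14 * 144077.8^2 / (4*pi^2))^(1/3)
r = 5.9400563e+07 m = 59400.5635 km
alt = r - R_E = 59400.5635 - 6371 = 53029.5635 km

53029.5635 km


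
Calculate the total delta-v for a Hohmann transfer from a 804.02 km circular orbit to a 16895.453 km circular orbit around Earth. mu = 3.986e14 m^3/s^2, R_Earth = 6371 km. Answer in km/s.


r1 = 7175.0200 km = 7.17502e+06 m
r2 = 23266.4530 km = 2.3266453e+07 m
dv1 = sqrt(mu/r1)*(sqrt(2*r2/(r1+r2)) - 1) = 1761.7454 m/s
dv2 = sqrt(mu/r2)*(1 - sqrt(2*r1/(r1+r2))) = 1297.2528 m/s
total dv = |dv1| + |dv2| = 1761.7454 + 1297.2528 = 3058.9982 m/s = 3.0590 km/s

3.0590 km/s


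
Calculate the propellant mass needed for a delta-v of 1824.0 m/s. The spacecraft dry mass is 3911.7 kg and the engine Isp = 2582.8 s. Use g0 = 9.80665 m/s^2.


ve = Isp * g0 = 2582.8 * 9.80665 = 25328.615620 m/s
mass ratio = exp(dv/ve) = exp(1824.0/25328.615620) = 1.07466976
m_prop = m_dry * (mr - 1) = 3911.7 * (1.07466976 - 1)
m_prop = 292.0857 kg

292.0857 kg


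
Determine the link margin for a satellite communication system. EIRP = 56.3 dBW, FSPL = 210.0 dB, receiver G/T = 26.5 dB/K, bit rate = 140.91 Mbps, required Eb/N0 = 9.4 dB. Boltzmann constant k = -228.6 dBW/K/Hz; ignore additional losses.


C/N0 = EIRP - FSPL + G/T - k = 56.3 - 210.0 + 26.5 - (-228.6)
C/N0 = 101.4000 dB-Hz
R_b = 140.91 Mbps = 1.4091e+08 bps -> 10*log10(R_b) = 81.4894 dB-Hz
Eb/N0 = C/N0 - 10*log10(R_b) = 101.4000 - 81.4894 = 19.9106 dB
Margin = Eb/N0 - Eb/N0_req = 19.9106 - 9.4 = 10.5106 dB (link closes)

10.5106 dB


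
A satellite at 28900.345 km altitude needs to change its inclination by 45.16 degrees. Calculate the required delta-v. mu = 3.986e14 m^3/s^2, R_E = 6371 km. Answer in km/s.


r = 35271.3450 km = 3.5271345e+07 m
V = sqrt(mu/r) = 3361.6898 m/s
di = 45.16 deg = 0.7881907 rad
dV = 2*V*sin(di/2) = 2*3361.6898*sin(0.3940953)
dV = 2581.5965 m/s = 2.5816 km/s

2.5816 km/s


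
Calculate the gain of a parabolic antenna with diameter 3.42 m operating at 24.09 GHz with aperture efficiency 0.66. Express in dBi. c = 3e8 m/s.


lambda = c/f = 3e8 / 2.409e+10 = 0.0124533 m
G = eta*(pi*D/lambda)^2 = 0.66*(pi*3.42/0.0124533)^2
G = 491277.6236 (linear)
G = 10*log10(491277.6236) = 56.9133 dBi

56.9133 dBi


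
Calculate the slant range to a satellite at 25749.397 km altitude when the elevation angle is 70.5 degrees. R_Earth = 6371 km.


h = 25749.397 km, el = 70.5 deg
d = -R_E*sin(el) + sqrt((R_E*sin(el))^2 + 2*R_E*h + h^2)
d = -6371.0000*sin(1.2305) + sqrt((6371.0000*0.9426415)^2 + 2*6371.0000*25749.397 + 25749.397^2)
d = 26044.3471 km

26044.3471 km


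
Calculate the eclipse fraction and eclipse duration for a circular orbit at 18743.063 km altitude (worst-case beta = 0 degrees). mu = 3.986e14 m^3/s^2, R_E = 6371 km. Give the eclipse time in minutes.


r = 25114.0630 km
T = 660.1391 min
Eclipse fraction = arcsin(R_E/r)/pi = arcsin(6371.0000/25114.0630)/pi
= arcsin(0.2536826)/pi = 0.08164186
Eclipse duration = 0.08164186 * 660.1391 = 53.8950 min

53.8950 minutes


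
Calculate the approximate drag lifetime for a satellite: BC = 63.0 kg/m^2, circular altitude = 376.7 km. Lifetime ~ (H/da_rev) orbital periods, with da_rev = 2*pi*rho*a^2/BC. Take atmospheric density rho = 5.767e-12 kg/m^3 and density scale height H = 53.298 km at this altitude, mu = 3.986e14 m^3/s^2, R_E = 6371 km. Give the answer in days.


a = R_E + alt = 6747.7000 km = 6.7477e+06 m
da_rev = 2*pi*rho*a^2/BC = 2*pi*5.767e-12*(6.7477e+06)^2/63.0 = 26.187908 m per revolution
N = H/da_rev = 53298.0000 m / 26.187908 m = 2035.2141 revolutions
P = 2*pi*sqrt(a^3/mu) = 5516.2618 s
lifetime = N*P = 2035.2141 * 5516.2618 = 1.1226774e+07 s = 129.9395 days

129.9395 days


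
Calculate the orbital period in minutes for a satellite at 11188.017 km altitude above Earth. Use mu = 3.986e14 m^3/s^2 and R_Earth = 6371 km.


r = 17559.0170 km = 1.7559017e+07 m
T = 2*pi*sqrt(r^3/mu) = 2*pi*sqrt(5.4137799e+21 / 3.986e14)
T = 23155.8923 s = 385.9315 min

385.9315 minutes


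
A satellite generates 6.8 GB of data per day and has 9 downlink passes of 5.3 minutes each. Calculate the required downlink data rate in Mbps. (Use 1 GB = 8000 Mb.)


total contact time = 9 * 5.3 * 60 = 2862.0000 s
data = 6.8 GB = 54400.0000 Mb
rate = 54400.0000 / 2862.0000 = 19.0077 Mbps

19.0077 Mbps


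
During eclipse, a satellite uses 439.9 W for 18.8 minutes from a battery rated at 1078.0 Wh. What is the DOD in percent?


E_used = P * t / 60 = 439.9 * 18.8 / 60 = 137.8353 Wh
DOD = E_used / E_total * 100 = 137.8353 / 1078.0 * 100
DOD = 12.7862 %

12.7862 %


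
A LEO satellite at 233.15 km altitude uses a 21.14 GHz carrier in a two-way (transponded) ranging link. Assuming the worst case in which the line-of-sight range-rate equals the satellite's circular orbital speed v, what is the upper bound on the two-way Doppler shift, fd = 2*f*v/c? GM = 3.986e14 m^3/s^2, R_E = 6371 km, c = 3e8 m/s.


r = 6.60415e+06 m
v = sqrt(mu/r) = 7768.9117 m/s (worst-case radial velocity)
f = 21.14 GHz = 2.114e+10 Hz
fd = 2*f*v/c = 2*2.114e+10*7768.9117/3.0e+08
fd = 1.0948986e+06 Hz

1.0949e+06 Hz


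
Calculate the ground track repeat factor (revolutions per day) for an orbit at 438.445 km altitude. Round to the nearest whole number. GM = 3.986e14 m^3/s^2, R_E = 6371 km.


r = 6.809445e+06 m
T = 2*pi*sqrt(r^3/mu) = 5592.1498 s = 93.2025 min
revs/day = 1440 / 93.2025 = 15.4502
Rounded: 15 revolutions per day

15 revolutions per day


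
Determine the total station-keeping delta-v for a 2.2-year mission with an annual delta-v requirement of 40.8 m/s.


dV = rate * years = 40.8 * 2.2
dV = 89.7600 m/s

89.7600 m/s


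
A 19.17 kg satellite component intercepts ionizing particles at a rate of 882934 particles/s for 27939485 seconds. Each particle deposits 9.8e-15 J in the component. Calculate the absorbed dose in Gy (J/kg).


Total energy deposited = rate * time * E_per
  = 882934 * 27939485 * 9.8e-15 = 0.2417535 J
Dose = E_total / mass = 0.2417535 / 19.17
Dose = 0.01261103 Gy

0.0126 Gy


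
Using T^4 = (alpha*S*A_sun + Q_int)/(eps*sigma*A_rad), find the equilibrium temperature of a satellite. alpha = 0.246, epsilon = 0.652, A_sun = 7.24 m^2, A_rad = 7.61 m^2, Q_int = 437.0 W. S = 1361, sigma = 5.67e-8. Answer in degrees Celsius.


Numerator = alpha*S*A_sun + Q_int = 0.246*1361*7.24 + 437.0 = 2860.9954 W
Denominator = eps*sigma*A_rad = 0.652*5.67e-8*7.61 = 2.8132952e-07 W/K^4
T^4 = 1.0169553e+10 K^4
T = 317.5598 K = 44.4098 C

44.4098 degrees Celsius


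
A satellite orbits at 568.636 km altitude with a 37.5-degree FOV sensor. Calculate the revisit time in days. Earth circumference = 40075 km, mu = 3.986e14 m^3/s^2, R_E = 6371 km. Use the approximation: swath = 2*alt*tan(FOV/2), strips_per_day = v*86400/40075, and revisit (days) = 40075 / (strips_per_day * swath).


swath = 2*568.636*tan(0.3272492) = 386.0518 km
v = sqrt(mu/r) = 7578.7975 m/s = 7.5788 km/s
strips/day = v*86400/40075 = 7.5788*86400/40075 = 16.3396
coverage/day = strips * swath = 16.3396 * 386.0518 = 6307.9192 km
revisit = 40075 / 6307.9192 = 6.3531 days

6.3531 days


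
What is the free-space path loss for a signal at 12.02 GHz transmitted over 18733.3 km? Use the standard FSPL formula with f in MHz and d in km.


f = 12.02 GHz = 12020.0000 MHz
d = 18733.3 km
FSPL = 32.44 + 20*log10(12020.0000) + 20*log10(18733.3)
FSPL = 32.44 + 81.5981 + 85.4523
FSPL = 199.4904 dB

199.4904 dB


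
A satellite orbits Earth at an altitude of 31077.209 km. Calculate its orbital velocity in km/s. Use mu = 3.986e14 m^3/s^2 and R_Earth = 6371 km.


r = R_E + alt = 6371.0 + 31077.209 = 37448.2090 km = 3.7448209e+07 m
v = sqrt(mu/r) = sqrt(3.986e14 / 3.7448209e+07) = 3262.5195 m/s = 3.2625 km/s

3.2625 km/s


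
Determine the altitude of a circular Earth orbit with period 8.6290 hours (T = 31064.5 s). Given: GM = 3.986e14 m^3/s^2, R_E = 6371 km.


T = 31064.5 s
r = (mu*T^2/(4*pi^2))^(1/3) = (3.986e14 * 31064.5^2 / (4*pi^2))^(1/3)
r = 2.1358402e+07 m = 21358.4024 km
alt = r - R_E = 21358.4024 - 6371 = 14987.4024 km

14987.4024 km


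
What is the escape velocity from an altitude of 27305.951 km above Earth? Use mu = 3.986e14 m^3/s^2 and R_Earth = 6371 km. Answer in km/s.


r = 6371.0 + 27305.951 = 33676.9510 km = 3.3676951e+07 m
v_esc = sqrt(2*mu/r) = sqrt(2*3.986e14 / 3.3676951e+07)
v_esc = 4865.3856 m/s = 4.8654 km/s

4.8654 km/s


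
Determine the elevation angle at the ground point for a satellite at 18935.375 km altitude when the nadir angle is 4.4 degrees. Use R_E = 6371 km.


r = R_E + alt = 25306.3750 km
Law of sines in the satellite / Earth-center / ground-point triangle:
  sin(nadir)/R_E = sin(90 + el)/r  =>  cos(el) = (r/R_E)*sin(nadir)
cos(el) = (25306.3750 / 6371.0000) * sin(4.4 deg) = 0.3047372
el = arccos(0.3047372) = 72.2576 deg
(Earth-central angle = 90 - nadir - el = 13.3424 deg)

72.2576 degrees


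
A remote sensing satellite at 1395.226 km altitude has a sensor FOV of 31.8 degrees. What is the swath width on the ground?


FOV = 31.8 deg = 0.5550147 rad
swath = 2 * alt * tan(FOV/2) = 2 * 1395.226 * tan(0.2775074)
swath = 2 * 1395.226 * 0.2848575
swath = 794.8812 km

794.8812 km


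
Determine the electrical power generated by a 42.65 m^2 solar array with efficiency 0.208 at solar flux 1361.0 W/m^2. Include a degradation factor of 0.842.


P = area * eta * S * degradation
P = 42.65 * 0.208 * 1361.0 * 0.842
P = 10166.0581 W

10166.0581 W


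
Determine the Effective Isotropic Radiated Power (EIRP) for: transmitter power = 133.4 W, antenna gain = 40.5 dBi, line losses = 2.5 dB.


Pt = 133.4 W = 21.2516 dBW
EIRP = Pt_dBW + Gt - losses = 21.2516 + 40.5 - 2.5 = 59.2516 dBW

59.2516 dBW


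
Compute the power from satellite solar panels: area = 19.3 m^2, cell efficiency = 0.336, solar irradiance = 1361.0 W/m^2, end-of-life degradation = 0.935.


P = area * eta * S * degradation
P = 19.3 * 0.336 * 1361.0 * 0.935
P = 8252.1350 W

8252.1350 W


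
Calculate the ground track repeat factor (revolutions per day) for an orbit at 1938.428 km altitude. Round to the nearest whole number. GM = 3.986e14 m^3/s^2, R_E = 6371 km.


r = 8.309428e+06 m
T = 2*pi*sqrt(r^3/mu) = 7538.2045 s = 125.6367 min
revs/day = 1440 / 125.6367 = 11.4616
Rounded: 11 revolutions per day

11 revolutions per day


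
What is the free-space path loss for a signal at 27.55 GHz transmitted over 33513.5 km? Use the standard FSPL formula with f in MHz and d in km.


f = 27.55 GHz = 27550.0000 MHz
d = 33513.5 km
FSPL = 32.44 + 20*log10(27550.0000) + 20*log10(33513.5)
FSPL = 32.44 + 88.8024 + 90.5044
FSPL = 211.7468 dB

211.7468 dB


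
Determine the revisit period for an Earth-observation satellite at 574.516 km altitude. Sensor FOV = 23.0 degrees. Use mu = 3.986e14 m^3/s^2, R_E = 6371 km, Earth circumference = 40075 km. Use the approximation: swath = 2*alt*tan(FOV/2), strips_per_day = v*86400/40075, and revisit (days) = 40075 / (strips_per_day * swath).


swath = 2*574.516*tan(0.2007129) = 233.7732 km
v = sqrt(mu/r) = 7575.5887 m/s = 7.5756 km/s
strips/day = v*86400/40075 = 7.5756*86400/40075 = 16.3326
coverage/day = strips * swath = 16.3326 * 233.7732 = 3818.1354 km
revisit = 40075 / 3818.1354 = 10.4960 days

10.4960 days


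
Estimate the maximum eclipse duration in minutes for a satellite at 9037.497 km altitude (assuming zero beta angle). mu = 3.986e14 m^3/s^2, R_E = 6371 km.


r = 15408.4970 km
T = 317.2491 min
Eclipse fraction = arcsin(R_E/r)/pi = arcsin(6371.0000/15408.4970)/pi
= arcsin(0.4134732)/pi = 0.1356845
Eclipse duration = 0.1356845 * 317.2491 = 43.0458 min

43.0458 minutes


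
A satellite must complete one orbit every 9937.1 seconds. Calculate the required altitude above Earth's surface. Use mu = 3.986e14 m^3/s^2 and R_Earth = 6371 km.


T = 9937.1 s
r = (mu*T^2/(4*pi^2))^(1/3) = (3.986e14 * 9937.1^2 / (4*pi^2))^(1/3)
r = 9.9900032e+06 m = 9990.0032 km
alt = r - R_E = 9990.0032 - 6371 = 3619.0032 km

3619.0032 km


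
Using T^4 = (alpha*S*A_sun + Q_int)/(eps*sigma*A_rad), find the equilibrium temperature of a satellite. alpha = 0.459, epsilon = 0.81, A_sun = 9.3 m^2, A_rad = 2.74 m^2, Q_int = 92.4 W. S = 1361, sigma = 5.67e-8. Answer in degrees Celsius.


Numerator = alpha*S*A_sun + Q_int = 0.459*1361*9.3 + 92.4 = 5902.1007 W
Denominator = eps*sigma*A_rad = 0.81*5.67e-8*2.74 = 1.2583998e-07 W/K^4
T^4 = 4.6901634e+10 K^4
T = 465.3685 K = 192.2185 C

192.2185 degrees Celsius


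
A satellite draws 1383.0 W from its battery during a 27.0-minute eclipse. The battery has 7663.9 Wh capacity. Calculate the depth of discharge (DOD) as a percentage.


E_used = P * t / 60 = 1383.0 * 27.0 / 60 = 622.3500 Wh
DOD = E_used / E_total * 100 = 622.3500 / 7663.9 * 100
DOD = 8.1205 %

8.1205 %


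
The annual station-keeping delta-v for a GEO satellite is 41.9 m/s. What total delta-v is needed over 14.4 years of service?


dV = rate * years = 41.9 * 14.4
dV = 603.3600 m/s

603.3600 m/s


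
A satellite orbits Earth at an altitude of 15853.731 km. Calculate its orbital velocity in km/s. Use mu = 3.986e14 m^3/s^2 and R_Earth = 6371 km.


r = R_E + alt = 6371.0 + 15853.731 = 22224.7310 km = 2.2224731e+07 m
v = sqrt(mu/r) = sqrt(3.986e14 / 2.2224731e+07) = 4234.9705 m/s = 4.2350 km/s

4.2350 km/s


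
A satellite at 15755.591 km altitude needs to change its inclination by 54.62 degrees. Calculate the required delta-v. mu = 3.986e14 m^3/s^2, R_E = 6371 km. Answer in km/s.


r = 22126.5910 km = 2.2126591e+07 m
V = sqrt(mu/r) = 4244.3520 m/s
di = 54.62 deg = 0.9532988 rad
dV = 2*V*sin(di/2) = 2*4244.3520*sin(0.4766494)
dV = 3894.6568 m/s = 3.8947 km/s

3.8947 km/s


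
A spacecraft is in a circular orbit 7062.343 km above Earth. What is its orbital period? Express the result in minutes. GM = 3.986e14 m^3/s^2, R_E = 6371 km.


r = 13433.3430 km = 1.3433343e+07 m
T = 2*pi*sqrt(r^3/mu) = 2*pi*sqrt(2.4241099e+21 / 3.986e14)
T = 15494.8500 s = 258.2475 min

258.2475 minutes


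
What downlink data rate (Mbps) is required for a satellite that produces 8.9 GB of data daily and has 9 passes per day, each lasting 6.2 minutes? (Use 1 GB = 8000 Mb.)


total contact time = 9 * 6.2 * 60 = 3348.0000 s
data = 8.9 GB = 71200.0000 Mb
rate = 71200.0000 / 3348.0000 = 21.2664 Mbps

21.2664 Mbps


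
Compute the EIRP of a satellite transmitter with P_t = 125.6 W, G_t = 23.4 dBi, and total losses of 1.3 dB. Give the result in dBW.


Pt = 125.6 W = 20.9899 dBW
EIRP = Pt_dBW + Gt - losses = 20.9899 + 23.4 - 1.3 = 43.0899 dBW

43.0899 dBW


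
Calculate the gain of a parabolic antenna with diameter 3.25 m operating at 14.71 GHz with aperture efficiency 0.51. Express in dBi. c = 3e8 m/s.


lambda = c/f = 3e8 / 1.471e+10 = 0.02039429 m
G = eta*(pi*D/lambda)^2 = 0.51*(pi*3.25/0.02039429)^2
G = 127826.0826 (linear)
G = 10*log10(127826.0826) = 51.0662 dBi

51.0662 dBi


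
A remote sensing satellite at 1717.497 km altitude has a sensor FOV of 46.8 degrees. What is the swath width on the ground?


FOV = 46.8 deg = 0.8168141 rad
swath = 2 * alt * tan(FOV/2) = 2 * 1717.497 * tan(0.408407)
swath = 2 * 1717.497 * 0.4327386
swath = 1486.4546 km

1486.4546 km


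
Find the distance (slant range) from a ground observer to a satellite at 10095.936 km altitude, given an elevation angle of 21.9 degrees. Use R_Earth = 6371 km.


h = 10095.936 km, el = 21.9 deg
d = -R_E*sin(el) + sqrt((R_E*sin(el))^2 + 2*R_E*h + h^2)
d = -6371.0000*sin(0.3822271) + sqrt((6371.0000*0.3729878)^2 + 2*6371.0000*10095.936 + 10095.936^2)
d = 12993.0529 km

12993.0529 km


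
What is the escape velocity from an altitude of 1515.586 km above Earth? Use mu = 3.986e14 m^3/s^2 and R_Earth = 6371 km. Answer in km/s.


r = 6371.0 + 1515.586 = 7886.5860 km = 7.886586e+06 m
v_esc = sqrt(2*mu/r) = sqrt(2*3.986e14 / 7.886586e+06)
v_esc = 10054.0056 m/s = 10.0540 km/s

10.0540 km/s


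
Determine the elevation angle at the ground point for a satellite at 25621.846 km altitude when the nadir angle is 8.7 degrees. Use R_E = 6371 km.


r = R_E + alt = 31992.8460 km
Law of sines in the satellite / Earth-center / ground-point triangle:
  sin(nadir)/R_E = sin(90 + el)/r  =>  cos(el) = (r/R_E)*sin(nadir)
cos(el) = (31992.8460 / 6371.0000) * sin(8.7 deg) = 0.7595769
el = arccos(0.7595769) = 40.5731 deg
(Earth-central angle = 90 - nadir - el = 40.7269 deg)

40.5731 degrees


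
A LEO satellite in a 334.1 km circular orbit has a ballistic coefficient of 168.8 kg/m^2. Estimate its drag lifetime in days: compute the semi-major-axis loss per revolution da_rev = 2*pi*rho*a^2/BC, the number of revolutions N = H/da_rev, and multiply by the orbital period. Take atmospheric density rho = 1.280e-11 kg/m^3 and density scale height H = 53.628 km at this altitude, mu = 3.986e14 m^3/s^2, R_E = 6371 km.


a = R_E + alt = 6705.1000 km = 6.7051e+06 m
da_rev = 2*pi*rho*a^2/BC = 2*pi*1.280e-11*(6.7051e+06)^2/168.8 = 21.420417 m per revolution
N = H/da_rev = 53628.0000 m / 21.420417 m = 2503.5928 revolutions
P = 2*pi*sqrt(a^3/mu) = 5464.1059 s
lifetime = N*P = 2503.5928 * 5464.1059 = 1.3679896e+07 s = 158.3321 days

158.3321 days


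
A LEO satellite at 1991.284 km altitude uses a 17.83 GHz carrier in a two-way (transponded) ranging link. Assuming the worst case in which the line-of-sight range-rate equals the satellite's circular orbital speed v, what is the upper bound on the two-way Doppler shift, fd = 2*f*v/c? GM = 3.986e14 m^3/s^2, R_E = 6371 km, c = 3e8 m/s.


r = 8.362284e+06 m
v = sqrt(mu/r) = 6904.0860 m/s (worst-case radial velocity)
f = 17.83 GHz = 1.783e+10 Hz
fd = 2*f*v/c = 2*1.783e+10*6904.0860/3.0e+08
fd = 820665.6858 Hz

820665.6858 Hz


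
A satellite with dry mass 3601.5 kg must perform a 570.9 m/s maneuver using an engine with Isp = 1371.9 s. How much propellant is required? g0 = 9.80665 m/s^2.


ve = Isp * g0 = 1371.9 * 9.80665 = 13453.743135 m/s
mass ratio = exp(dv/ve) = exp(570.9/13453.743135) = 1.04334749
m_prop = m_dry * (mr - 1) = 3601.5 * (1.04334749 - 1)
m_prop = 156.1160 kg

156.1160 kg


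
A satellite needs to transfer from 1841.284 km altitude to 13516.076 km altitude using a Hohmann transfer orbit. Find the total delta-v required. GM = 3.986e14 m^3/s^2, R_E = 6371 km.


r1 = 8212.2840 km = 8.212284e+06 m
r2 = 19887.0760 km = 1.9887076e+07 m
dv1 = sqrt(mu/r1)*(sqrt(2*r2/(r1+r2)) - 1) = 1321.8943 m/s
dv2 = sqrt(mu/r2)*(1 - sqrt(2*r1/(r1+r2))) = 1054.1563 m/s
total dv = |dv1| + |dv2| = 1321.8943 + 1054.1563 = 2376.0507 m/s = 2.3761 km/s

2.3761 km/s


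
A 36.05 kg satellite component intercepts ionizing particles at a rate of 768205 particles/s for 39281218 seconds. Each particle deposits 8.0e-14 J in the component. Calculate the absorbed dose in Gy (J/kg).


Total energy deposited = rate * time * E_per
  = 768205 * 39281218 * 8.0e-14 = 2.4141 J
Dose = E_total / mass = 2.4141 / 36.05
Dose = 0.06696483 Gy

0.0670 Gy


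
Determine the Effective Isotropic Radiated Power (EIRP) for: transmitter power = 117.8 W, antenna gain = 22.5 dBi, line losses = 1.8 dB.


Pt = 117.8 W = 20.7115 dBW
EIRP = Pt_dBW + Gt - losses = 20.7115 + 22.5 - 1.8 = 41.4115 dBW

41.4115 dBW


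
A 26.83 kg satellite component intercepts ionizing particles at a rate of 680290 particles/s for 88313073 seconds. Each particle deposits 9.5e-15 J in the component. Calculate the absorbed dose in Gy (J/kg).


Total energy deposited = rate * time * E_per
  = 680290 * 88313073 * 9.5e-15 = 0.5707458 J
Dose = E_total / mass = 0.5707458 / 26.83
Dose = 0.02127267 Gy

0.0213 Gy


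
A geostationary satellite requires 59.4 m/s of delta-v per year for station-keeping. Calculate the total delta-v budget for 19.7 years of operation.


dV = rate * years = 59.4 * 19.7
dV = 1170.1800 m/s

1170.1800 m/s


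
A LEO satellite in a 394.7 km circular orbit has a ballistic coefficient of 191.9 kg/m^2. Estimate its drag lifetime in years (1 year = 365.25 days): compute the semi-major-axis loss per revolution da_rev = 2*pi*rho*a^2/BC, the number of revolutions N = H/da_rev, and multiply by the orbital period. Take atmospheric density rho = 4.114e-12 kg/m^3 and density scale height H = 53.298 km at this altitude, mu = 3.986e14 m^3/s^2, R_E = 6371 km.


a = R_E + alt = 6765.7000 km = 6.7657e+06 m
da_rev = 2*pi*rho*a^2/BC = 2*pi*4.114e-12*(6.7657e+06)^2/191.9 = 6.165874 m per revolution
N = H/da_rev = 53298.0000 m / 6.165874 m = 8644.0299 revolutions
P = 2*pi*sqrt(a^3/mu) = 5538.3491 s
lifetime = N*P = 8644.0299 * 5538.3491 = 4.7873655e+07 s = 554.0932 days
years = 554.0932 / 365.25 = 1.5170 years

1.5170 years


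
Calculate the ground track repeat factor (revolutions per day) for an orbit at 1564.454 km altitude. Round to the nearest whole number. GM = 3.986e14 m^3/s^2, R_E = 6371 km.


r = 7.935454e+06 m
T = 2*pi*sqrt(r^3/mu) = 7035.0775 s = 117.2513 min
revs/day = 1440 / 117.2513 = 12.2813
Rounded: 12 revolutions per day

12 revolutions per day


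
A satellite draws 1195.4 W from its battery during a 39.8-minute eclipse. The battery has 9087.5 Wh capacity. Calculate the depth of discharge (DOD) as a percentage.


E_used = P * t / 60 = 1195.4 * 39.8 / 60 = 792.9487 Wh
DOD = E_used / E_total * 100 = 792.9487 / 9087.5 * 100
DOD = 8.7257 %

8.7257 %
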